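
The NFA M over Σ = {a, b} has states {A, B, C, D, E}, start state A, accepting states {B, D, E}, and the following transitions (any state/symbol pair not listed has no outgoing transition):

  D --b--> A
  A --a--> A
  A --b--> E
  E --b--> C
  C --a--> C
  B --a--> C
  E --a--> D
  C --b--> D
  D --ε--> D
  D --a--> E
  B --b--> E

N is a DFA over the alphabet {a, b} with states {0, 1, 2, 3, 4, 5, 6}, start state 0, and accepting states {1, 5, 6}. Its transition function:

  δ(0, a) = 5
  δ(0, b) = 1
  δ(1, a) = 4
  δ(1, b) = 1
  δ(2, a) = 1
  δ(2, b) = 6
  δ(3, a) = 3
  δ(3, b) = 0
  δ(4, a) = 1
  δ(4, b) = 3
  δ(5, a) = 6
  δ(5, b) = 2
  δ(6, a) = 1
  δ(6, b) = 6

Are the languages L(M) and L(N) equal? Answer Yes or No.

The string ab is accepted by M but rejected by N.
So L(M) ≠ L(N).

No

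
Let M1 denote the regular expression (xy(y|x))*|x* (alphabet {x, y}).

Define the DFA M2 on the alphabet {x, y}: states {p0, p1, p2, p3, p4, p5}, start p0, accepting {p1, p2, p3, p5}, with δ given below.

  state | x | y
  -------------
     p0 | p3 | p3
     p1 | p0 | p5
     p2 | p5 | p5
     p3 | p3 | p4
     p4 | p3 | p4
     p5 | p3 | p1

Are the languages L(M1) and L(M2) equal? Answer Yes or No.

The empty string ε is accepted by M1 but rejected by M2.
So L(M1) ≠ L(M2).

No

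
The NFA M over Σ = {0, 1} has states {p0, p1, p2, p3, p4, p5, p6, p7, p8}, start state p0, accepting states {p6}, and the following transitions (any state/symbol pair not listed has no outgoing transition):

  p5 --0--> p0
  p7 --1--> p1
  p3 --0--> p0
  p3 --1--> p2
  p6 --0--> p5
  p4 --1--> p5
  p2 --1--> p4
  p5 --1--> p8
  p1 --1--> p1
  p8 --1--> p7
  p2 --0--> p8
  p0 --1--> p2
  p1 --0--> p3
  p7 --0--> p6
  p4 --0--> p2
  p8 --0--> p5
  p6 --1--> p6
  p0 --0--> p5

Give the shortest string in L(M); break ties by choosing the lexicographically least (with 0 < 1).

0110

A breadth-first search from p0 reaches an accepting state first via the path p0 → p5 → p8 → p7 → p6 on input 0110.
No string of length < 4 is accepted (BFS exhausts all shorter strings without reaching an accepting state), and 0110 is the lexicographically least accepting string of length 4.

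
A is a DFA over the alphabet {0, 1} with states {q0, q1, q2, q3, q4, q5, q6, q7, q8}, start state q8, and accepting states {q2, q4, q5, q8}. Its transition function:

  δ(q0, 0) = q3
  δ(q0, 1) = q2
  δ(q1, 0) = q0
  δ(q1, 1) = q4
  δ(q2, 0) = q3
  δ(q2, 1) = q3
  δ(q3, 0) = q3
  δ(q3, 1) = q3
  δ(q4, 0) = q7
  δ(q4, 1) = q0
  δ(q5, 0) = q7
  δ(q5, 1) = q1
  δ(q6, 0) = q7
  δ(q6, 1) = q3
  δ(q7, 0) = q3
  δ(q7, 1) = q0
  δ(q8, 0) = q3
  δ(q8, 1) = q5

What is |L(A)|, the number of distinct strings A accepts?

7

The useful subgraph on states {q0, q1, q2, q4, q5, q7, q8} is acyclic, so L(A) is finite; the longest accepting path visits 7 useful states, giving maximum string length 6.
Counting accepting paths from q8 by length: 1 of length 0, 1 of length 1, 1 of length 3, 2 of length 4, 1 of length 5, 1 of length 6. Total 7.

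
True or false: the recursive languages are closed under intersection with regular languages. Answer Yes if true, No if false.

A regular language is decidable (simulate its DFA), so run that check and the decider for L and accept iff both accept; everything halts.
So the recursive languages are closed under intersection with a regular language.

Yes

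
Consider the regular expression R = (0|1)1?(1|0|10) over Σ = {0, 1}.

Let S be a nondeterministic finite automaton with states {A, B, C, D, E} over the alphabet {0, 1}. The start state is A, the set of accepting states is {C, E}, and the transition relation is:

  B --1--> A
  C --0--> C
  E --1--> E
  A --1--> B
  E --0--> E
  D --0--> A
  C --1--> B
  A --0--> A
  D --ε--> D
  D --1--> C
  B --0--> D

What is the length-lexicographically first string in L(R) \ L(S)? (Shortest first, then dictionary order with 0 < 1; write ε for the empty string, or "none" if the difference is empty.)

The string 00 is accepted by R but not by S.
No shorter string lies in the difference, and 00 is the lexicographically first length-2 string in L(R) \ L(S).

00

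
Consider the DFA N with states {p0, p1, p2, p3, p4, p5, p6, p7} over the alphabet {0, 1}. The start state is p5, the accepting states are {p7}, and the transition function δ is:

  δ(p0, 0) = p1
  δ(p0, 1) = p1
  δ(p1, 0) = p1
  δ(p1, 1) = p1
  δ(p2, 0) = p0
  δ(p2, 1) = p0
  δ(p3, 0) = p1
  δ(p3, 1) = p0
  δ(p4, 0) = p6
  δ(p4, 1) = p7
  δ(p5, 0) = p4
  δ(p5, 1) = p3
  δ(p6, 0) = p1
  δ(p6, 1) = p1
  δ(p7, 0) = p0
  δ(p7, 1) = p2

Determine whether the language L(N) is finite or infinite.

finite

The useful states (reachable from p5 and able to reach an accepting state) are {p4, p5, p7}.
Restricted to these states the transition graph has no cycle, so every accepting path has bounded length and L is finite.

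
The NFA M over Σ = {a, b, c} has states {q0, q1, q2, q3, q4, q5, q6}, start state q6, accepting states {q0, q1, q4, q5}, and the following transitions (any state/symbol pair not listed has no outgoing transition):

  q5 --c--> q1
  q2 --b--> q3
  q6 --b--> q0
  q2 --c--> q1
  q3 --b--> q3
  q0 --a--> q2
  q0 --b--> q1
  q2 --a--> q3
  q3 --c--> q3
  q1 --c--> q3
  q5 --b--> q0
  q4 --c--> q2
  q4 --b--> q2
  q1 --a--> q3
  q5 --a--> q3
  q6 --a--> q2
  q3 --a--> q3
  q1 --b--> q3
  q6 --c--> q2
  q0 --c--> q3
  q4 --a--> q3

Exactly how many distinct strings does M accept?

The useful subgraph on states {q0, q1, q2, q6} is acyclic, so L(M) is finite; the longest accepting path visits 4 useful states, giving maximum string length 3.
Counting accepting paths from q6 by length: 1 of length 1, 3 of length 2, 1 of length 3. Total 5.

5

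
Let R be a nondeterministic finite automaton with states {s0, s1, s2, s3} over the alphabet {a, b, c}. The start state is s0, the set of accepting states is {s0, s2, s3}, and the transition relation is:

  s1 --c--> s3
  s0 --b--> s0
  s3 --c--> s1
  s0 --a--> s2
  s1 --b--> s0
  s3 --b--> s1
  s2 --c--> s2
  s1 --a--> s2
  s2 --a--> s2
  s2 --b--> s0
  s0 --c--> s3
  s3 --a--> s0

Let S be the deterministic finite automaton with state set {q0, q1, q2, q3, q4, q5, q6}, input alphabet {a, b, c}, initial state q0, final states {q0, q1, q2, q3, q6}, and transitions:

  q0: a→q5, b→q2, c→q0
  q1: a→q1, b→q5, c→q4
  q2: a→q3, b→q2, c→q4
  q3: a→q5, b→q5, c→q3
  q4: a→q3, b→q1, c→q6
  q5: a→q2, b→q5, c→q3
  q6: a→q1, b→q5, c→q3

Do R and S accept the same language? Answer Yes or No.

The string a is accepted by R but rejected by S.
So L(R) ≠ L(S).

No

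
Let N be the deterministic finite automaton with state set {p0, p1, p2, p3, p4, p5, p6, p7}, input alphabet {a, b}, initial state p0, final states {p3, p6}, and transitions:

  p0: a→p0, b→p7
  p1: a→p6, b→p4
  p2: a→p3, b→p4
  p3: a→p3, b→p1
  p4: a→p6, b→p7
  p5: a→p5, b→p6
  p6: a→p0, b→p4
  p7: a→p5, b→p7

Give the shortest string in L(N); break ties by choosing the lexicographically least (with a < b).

A breadth-first search from p0 reaches an accepting state first via the path p0 → p7 → p5 → p6 on input bab.
No string of length < 3 is accepted (BFS exhausts all shorter strings without reaching an accepting state), and bab is the lexicographically least accepting string of length 3.

bab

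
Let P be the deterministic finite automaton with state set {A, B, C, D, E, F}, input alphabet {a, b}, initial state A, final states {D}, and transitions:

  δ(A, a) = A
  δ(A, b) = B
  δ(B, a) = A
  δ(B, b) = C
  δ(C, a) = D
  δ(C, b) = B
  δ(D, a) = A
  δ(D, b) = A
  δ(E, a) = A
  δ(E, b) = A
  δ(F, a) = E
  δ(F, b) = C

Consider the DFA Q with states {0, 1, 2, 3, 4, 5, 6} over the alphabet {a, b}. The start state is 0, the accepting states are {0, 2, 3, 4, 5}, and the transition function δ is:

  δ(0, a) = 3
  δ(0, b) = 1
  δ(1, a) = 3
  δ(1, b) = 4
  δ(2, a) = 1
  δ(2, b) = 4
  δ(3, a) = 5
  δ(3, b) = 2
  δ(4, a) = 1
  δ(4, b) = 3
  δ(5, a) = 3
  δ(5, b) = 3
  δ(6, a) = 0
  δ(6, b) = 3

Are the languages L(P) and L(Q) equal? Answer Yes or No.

No

The string bba is accepted by P but rejected by Q.
So L(P) ≠ L(Q).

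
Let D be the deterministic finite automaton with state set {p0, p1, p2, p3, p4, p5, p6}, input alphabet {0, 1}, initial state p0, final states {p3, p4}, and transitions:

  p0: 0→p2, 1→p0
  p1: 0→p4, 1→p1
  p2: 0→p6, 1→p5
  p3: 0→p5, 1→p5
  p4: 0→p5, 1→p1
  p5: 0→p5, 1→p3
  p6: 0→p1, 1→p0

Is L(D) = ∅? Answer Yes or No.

No

The string 011 is accepted: the run p0 → p2 → p5 → p3 ends in the accepting state p3.
Since at least one string is accepted, L(D) is not empty.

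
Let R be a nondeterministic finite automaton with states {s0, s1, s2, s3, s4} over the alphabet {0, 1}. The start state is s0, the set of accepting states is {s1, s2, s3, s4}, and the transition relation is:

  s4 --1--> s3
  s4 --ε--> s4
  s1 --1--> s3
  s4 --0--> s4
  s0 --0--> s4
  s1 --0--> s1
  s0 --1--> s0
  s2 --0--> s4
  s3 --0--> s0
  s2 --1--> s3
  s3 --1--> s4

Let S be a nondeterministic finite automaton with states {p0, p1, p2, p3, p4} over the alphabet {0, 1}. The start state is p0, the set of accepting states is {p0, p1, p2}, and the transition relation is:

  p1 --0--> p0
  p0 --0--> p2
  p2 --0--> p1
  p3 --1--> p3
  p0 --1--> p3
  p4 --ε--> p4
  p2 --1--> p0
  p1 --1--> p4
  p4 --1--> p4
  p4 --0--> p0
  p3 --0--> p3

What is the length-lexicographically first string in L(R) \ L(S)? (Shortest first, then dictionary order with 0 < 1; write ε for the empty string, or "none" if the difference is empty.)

The string 10 is accepted by R but not by S.
No shorter string lies in the difference, and 10 is the lexicographically first length-2 string in L(R) \ L(S).

10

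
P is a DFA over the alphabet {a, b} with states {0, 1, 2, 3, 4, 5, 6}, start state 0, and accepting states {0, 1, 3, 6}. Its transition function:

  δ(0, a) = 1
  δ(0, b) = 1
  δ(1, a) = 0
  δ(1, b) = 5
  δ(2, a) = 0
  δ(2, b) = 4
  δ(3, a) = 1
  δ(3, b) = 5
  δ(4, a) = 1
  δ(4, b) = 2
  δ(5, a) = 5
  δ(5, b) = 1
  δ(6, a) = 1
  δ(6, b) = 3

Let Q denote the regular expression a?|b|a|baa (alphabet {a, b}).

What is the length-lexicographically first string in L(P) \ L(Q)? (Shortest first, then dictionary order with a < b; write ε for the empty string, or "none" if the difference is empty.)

The string aa is accepted by P but not by Q.
No shorter string lies in the difference, and aa is the lexicographically first length-2 string in L(P) \ L(Q).

aa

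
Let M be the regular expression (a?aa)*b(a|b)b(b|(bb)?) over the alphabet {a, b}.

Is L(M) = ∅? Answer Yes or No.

No

The string bab matches the expression, so it belongs to L(M).
Since L(M) contains at least one string, it is not empty.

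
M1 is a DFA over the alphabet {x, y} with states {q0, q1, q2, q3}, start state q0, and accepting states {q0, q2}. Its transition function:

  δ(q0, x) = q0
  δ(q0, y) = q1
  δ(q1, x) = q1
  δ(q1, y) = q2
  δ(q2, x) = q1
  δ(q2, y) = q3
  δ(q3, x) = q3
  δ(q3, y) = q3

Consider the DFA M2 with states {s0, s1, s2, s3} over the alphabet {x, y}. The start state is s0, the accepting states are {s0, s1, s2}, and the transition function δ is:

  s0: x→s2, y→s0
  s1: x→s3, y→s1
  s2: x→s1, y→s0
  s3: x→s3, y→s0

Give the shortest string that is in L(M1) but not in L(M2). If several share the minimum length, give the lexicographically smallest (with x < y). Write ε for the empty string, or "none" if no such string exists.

The string xxx is accepted by M1 but not by M2.
No shorter string lies in the difference, and xxx is the lexicographically first length-3 string in L(M1) \ L(M2).

xxx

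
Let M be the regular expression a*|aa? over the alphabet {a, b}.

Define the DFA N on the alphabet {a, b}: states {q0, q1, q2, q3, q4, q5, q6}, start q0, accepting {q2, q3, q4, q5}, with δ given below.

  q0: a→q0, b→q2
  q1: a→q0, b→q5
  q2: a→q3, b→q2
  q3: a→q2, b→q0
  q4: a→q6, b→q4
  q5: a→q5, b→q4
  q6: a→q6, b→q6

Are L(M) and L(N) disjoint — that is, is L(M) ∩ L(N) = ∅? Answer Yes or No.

Converting the expression M to a DFA (subset construction, then merging equivalent states) gives the minimal DFA with states {m0, m1}, start state m0, accepting states {m0} and transitions m0: a→m0, b→m1; m1: a→m1, b→m1.
Exploring the product automaton M × N from the start pair (m0, q0), following both machines on each input symbol, reaches 4 state pairs: (m0, q0), (m1, q2), (m1, q3), (m1, q0).
M accepts in {m0} and N accepts in {q2, q3, q4, q5}; no reachable pair has both components accepting, so no string drives both machines to acceptance simultaneously and L(M) ∩ L(N) = ∅.
So no string is accepted by both, and the intersection is empty.

Yes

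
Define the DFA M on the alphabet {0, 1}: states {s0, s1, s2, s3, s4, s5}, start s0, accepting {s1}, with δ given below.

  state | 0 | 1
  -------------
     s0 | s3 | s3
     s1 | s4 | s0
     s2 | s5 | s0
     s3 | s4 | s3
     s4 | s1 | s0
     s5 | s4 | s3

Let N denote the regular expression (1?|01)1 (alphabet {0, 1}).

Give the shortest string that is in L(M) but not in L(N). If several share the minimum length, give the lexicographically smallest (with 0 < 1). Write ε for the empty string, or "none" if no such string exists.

000

The string 000 is accepted by M but not by N.
No shorter string lies in the difference, and 000 is the lexicographically first length-3 string in L(M) \ L(N).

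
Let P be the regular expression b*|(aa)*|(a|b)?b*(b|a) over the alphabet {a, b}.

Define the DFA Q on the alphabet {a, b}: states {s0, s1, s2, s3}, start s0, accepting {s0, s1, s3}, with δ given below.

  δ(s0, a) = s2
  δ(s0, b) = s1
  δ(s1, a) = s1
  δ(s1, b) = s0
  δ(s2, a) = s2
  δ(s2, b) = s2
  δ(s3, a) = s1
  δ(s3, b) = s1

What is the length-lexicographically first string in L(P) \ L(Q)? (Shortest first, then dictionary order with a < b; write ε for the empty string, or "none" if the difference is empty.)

The string a is accepted by P but not by Q.
No shorter string lies in the difference, and a is the lexicographically first length-1 string in L(P) \ L(Q).

a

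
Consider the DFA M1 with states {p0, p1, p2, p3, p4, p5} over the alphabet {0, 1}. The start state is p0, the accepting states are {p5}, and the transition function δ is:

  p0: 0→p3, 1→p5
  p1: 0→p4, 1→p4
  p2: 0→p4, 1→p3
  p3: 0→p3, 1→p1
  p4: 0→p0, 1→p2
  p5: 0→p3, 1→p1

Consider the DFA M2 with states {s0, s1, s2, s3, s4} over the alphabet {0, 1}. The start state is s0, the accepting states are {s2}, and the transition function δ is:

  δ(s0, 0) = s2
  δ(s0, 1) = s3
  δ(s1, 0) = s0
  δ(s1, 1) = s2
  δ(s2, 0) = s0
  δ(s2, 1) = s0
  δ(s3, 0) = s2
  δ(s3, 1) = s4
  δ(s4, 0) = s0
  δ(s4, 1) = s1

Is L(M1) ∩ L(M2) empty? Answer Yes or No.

Exploring the product automaton M1 × M2 from the start pair (p0, s0), following both machines on each input symbol, reaches 24 state pairs: (p0, s0), (p3, s2), (p5, s3), (p3, s0), (p1, s0), (p1, s4), (p1, s3), (p4, s2), (p4, s3), (p4, s0), (p4, s1), (p4, s4), (p2, s0), (p0, s2), (p2, s4), (p2, s3), (p2, s2), (p2, s1), (p3, s3), (p5, s0), (p3, s1), (p3, s4), (p1, s2), (p1, s1).
M1 accepts in {p5} and M2 accepts in {s2}; no reachable pair has both components accepting, so no string drives both machines to acceptance simultaneously and L(M1) ∩ L(M2) = ∅.
So no string is accepted by both, and the intersection is empty.

Yes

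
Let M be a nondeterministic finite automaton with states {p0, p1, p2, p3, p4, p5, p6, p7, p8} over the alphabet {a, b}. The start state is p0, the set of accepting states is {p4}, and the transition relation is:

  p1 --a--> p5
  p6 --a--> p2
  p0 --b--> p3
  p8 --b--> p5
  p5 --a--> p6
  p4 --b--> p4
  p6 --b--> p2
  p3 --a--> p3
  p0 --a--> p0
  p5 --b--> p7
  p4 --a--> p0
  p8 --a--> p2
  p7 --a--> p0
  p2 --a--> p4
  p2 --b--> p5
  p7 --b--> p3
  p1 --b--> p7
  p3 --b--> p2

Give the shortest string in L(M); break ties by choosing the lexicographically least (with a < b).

bba

A breadth-first search from p0 reaches an accepting state first via the path p0 → p3 → p2 → p4 on input bba.
No string of length < 3 is accepted (BFS exhausts all shorter strings without reaching an accepting state), and bba is the lexicographically least accepting string of length 3.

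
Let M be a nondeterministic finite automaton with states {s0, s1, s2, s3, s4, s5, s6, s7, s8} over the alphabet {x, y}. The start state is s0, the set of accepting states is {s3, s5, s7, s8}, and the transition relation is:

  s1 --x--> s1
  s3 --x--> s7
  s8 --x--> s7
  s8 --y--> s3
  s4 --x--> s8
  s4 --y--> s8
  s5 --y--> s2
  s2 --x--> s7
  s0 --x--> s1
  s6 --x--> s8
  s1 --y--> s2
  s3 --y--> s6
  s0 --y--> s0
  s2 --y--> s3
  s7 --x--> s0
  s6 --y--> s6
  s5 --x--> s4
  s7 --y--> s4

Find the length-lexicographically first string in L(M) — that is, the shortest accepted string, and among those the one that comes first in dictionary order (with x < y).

A breadth-first search from s0 reaches an accepting state first via the path s0 → s1 → s2 → s7 on input xyx.
No string of length < 3 is accepted (BFS exhausts all shorter strings without reaching an accepting state), and xyx is the lexicographically least accepting string of length 3.

xyx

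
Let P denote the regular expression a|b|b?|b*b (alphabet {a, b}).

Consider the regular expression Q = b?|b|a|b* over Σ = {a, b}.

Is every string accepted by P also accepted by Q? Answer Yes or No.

Yes

Converting the expression P to a DFA (subset construction, then merging equivalent states) gives the minimal DFA with states {p0, p1, p2, p3}, start state p0, accepting states {p0, p1, p2} and transitions p0: a→p1, b→p2; p1: a→p3, b→p3; p2: a→p3, b→p2; p3: a→p3, b→p3.
Converting the expression Q to a DFA (subset construction, then merging equivalent states) gives the minimal DFA with states {q0, q1, q2, q3}, start state q0, accepting states {q0, q1, q2} and transitions q0: a→q1, b→q2; q1: a→q3, b→q3; q2: a→q3, b→q2; q3: a→q3, b→q3.
Exploring the product automaton P × Q from the start pair (p0, q0), following both machines on each input symbol, reaches 4 state pairs: (p0, q0), (p1, q1), (p2, q2), (p3, q3).
P accepts in {p0, p1, p2} and Q accepts in {q0, q1, q2}. The reachable pairs whose P-component is accepting are (p0, q0), (p1, q1), (p2, q2); in each of them the Q-component is accepting too, so the product for L(P) \ L(Q) (P-component accepting, Q-component rejecting) has no reachable accepting pair and the difference is empty.
Hence every string in L(P) is also in L(Q).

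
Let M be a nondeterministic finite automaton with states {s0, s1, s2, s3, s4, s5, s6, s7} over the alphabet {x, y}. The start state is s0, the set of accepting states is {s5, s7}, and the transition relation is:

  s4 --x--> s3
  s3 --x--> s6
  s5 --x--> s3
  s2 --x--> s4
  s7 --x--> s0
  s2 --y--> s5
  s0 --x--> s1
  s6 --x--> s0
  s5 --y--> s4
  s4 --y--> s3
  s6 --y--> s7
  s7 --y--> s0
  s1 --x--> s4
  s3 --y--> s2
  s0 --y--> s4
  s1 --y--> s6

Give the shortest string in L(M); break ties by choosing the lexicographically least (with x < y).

xyy

A breadth-first search from s0 reaches an accepting state first via the path s0 → s1 → s6 → s7 on input xyy.
No string of length < 3 is accepted (BFS exhausts all shorter strings without reaching an accepting state), and xyy is the lexicographically least accepting string of length 3.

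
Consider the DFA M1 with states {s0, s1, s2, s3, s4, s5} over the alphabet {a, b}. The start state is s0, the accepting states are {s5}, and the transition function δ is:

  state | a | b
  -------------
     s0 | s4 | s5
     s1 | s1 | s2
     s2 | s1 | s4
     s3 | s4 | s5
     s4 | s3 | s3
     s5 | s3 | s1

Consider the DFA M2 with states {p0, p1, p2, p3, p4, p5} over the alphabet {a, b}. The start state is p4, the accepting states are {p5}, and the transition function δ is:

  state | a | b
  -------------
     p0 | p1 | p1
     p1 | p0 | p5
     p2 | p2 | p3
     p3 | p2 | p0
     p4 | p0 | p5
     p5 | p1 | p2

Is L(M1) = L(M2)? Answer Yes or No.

Yes

Exploring the product automaton M1 × M2 from the start pair (s0, p4), following both machines on each input symbol, reaches 6 state pairs: (s0, p4), (s4, p0), (s5, p5), (s3, p1), (s1, p2), (s2, p3).
M1 accepts in {s5} and M2 accepts in {p5}. In every reachable pair the two components are either both accepting — (s5, p5) — or both non-accepting, so no string is accepted by exactly one of the machines: L(M1) \ L(M2) and L(M2) \ L(M1) are both empty.
Hence every string is accepted by M1 iff it is accepted by M2, and the two languages coincide.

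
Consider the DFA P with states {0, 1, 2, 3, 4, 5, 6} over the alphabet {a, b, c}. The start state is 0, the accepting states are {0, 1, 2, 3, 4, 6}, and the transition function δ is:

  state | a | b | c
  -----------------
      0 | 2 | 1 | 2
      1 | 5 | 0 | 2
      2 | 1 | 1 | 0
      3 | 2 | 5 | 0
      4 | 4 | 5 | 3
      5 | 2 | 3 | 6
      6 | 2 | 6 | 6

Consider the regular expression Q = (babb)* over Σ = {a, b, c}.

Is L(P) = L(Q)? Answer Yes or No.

No

The string a is accepted by P but rejected by Q.
So L(P) ≠ L(Q).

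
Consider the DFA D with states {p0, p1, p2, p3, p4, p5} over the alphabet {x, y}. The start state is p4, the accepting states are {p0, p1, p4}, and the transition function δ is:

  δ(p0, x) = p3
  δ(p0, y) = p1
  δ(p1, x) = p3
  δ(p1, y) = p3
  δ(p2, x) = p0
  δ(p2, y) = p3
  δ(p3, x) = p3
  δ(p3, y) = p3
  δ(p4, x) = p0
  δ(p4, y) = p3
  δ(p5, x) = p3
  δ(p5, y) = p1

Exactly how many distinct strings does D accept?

The useful subgraph on states {p0, p1, p4} is acyclic, so L(D) is finite; the longest accepting path visits 3 useful states, giving maximum string length 2.
Counting accepting paths from p4 by length: 1 of length 0, 1 of length 1, 1 of length 2. Total 3.

3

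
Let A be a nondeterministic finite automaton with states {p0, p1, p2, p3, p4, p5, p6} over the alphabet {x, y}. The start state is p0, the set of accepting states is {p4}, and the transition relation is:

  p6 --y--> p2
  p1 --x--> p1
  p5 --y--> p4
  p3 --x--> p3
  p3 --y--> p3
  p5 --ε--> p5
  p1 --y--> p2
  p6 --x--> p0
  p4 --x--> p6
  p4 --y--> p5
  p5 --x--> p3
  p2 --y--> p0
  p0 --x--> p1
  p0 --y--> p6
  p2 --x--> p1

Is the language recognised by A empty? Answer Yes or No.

Yes

The states reachable from the start state are {p0, p1, p2, p6}.
None of the accepting states {p4} is reachable, so no string is accepted and L(A) = ∅.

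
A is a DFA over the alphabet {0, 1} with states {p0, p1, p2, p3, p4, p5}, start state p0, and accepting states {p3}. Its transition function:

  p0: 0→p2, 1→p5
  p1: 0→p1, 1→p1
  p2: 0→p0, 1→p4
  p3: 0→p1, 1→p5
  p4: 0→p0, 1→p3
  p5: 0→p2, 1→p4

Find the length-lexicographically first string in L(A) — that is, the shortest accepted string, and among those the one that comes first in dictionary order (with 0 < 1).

A breadth-first search from p0 reaches an accepting state first via the path p0 → p2 → p4 → p3 on input 011.
No string of length < 3 is accepted (BFS exhausts all shorter strings without reaching an accepting state), and 011 is the lexicographically least accepting string of length 3.

011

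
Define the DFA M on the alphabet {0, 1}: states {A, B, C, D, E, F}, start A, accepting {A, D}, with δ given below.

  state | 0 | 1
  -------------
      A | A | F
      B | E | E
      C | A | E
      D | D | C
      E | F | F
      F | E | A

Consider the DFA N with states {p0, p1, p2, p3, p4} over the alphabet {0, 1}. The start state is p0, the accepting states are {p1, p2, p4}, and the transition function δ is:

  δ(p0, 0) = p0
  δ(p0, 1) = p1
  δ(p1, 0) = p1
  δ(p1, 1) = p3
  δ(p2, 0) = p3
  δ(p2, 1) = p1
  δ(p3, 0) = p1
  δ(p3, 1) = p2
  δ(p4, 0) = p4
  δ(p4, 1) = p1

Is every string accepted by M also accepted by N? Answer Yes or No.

No

The empty string ε is in L(M) but not in L(N).
So L(M) ⊄ L(N).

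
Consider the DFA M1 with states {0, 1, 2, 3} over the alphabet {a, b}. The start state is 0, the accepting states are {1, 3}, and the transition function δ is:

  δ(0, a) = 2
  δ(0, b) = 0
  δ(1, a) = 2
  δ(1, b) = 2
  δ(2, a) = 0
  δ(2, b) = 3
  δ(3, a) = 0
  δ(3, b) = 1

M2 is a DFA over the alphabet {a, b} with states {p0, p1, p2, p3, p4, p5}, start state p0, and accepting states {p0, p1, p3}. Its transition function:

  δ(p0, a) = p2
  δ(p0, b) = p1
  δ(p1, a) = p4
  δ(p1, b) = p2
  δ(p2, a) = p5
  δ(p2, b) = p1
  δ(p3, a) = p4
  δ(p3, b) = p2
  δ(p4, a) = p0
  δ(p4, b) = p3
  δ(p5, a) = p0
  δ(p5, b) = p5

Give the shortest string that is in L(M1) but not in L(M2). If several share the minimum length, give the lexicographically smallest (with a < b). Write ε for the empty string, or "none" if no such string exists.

The string abb is accepted by M1 but not by M2.
No shorter string lies in the difference, and abb is the lexicographically first length-3 string in L(M1) \ L(M2).

abb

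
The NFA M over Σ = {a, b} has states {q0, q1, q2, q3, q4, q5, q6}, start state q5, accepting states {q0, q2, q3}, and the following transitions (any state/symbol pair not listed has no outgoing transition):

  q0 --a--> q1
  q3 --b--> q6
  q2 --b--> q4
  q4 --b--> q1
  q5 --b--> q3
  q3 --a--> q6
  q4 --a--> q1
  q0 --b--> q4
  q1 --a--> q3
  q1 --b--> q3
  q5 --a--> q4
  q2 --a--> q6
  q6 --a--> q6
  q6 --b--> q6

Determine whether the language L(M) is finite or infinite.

finite

The useful states (reachable from q5 and able to reach an accepting state) are {q1, q3, q4, q5}.
Restricted to these states the transition graph has no cycle, so every accepting path has bounded length and L is finite.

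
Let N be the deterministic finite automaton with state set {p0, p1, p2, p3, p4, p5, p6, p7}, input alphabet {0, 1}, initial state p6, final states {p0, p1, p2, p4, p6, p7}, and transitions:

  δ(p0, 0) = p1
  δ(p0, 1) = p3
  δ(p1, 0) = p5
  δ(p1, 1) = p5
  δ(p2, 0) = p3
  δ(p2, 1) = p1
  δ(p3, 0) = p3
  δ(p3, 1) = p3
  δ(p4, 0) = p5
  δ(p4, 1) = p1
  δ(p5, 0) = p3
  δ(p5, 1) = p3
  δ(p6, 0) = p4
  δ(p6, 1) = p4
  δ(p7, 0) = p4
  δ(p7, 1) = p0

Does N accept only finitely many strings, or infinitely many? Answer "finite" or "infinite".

The useful states (reachable from p6 and able to reach an accepting state) are {p1, p4, p6}.
Restricted to these states the transition graph has no cycle, so every accepting path has bounded length and L is finite.

finite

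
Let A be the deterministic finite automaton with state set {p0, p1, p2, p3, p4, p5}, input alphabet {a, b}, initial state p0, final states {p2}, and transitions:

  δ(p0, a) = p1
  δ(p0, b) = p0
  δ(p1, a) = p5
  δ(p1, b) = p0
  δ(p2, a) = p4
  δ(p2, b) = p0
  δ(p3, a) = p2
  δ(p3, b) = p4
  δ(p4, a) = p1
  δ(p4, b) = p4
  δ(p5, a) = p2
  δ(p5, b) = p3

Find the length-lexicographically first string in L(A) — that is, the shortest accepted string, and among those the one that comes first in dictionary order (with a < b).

A breadth-first search from p0 reaches an accepting state first via the path p0 → p1 → p5 → p2 on input aaa.
No string of length < 3 is accepted (BFS exhausts all shorter strings without reaching an accepting state), and aaa is the lexicographically least accepting string of length 3.

aaa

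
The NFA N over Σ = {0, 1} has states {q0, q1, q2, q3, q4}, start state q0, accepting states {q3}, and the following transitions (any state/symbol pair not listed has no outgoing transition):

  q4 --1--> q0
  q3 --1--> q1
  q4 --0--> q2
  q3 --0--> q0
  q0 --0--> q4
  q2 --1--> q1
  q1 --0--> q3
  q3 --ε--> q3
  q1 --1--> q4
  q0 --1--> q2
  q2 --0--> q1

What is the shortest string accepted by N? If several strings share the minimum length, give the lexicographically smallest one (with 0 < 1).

A breadth-first search from q0 reaches an accepting state first via the path q0 → q2 → q1 → q3 on input 100.
No string of length < 3 is accepted (BFS exhausts all shorter strings without reaching an accepting state), and 100 is the lexicographically least accepting string of length 3.

100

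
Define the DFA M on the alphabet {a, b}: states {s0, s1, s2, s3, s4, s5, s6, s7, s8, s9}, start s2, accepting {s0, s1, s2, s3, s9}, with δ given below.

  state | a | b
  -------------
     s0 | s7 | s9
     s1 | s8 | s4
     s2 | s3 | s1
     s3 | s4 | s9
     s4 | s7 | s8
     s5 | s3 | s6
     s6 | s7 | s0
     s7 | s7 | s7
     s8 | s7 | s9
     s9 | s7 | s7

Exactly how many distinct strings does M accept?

7

The useful subgraph on states {s1, s2, s3, s4, s8, s9} is acyclic, so L(M) is finite; the longest accepting path visits 5 useful states, giving maximum string length 4.
Counting accepting paths from s2 by length: 1 of length 0, 2 of length 1, 1 of length 2, 1 of length 3, 2 of length 4. Total 7.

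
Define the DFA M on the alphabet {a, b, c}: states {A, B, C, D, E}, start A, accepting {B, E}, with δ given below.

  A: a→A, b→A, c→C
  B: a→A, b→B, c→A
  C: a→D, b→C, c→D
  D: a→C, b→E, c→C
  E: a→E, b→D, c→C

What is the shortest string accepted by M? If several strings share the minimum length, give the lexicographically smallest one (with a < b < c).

A breadth-first search from A reaches an accepting state first via the path A → C → D → E on input cab.
No string of length < 3 is accepted (BFS exhausts all shorter strings without reaching an accepting state), and cab is the lexicographically least accepting string of length 3.

cab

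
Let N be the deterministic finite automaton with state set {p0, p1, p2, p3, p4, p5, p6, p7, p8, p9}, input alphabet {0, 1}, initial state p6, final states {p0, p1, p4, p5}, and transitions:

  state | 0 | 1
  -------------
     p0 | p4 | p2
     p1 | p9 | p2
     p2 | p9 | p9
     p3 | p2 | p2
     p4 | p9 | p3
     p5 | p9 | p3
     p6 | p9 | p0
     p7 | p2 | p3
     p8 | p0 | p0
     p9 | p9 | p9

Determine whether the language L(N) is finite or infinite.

finite

The useful states (reachable from p6 and able to reach an accepting state) are {p0, p4, p6}.
Restricted to these states the transition graph has no cycle, so every accepting path has bounded length and L is finite.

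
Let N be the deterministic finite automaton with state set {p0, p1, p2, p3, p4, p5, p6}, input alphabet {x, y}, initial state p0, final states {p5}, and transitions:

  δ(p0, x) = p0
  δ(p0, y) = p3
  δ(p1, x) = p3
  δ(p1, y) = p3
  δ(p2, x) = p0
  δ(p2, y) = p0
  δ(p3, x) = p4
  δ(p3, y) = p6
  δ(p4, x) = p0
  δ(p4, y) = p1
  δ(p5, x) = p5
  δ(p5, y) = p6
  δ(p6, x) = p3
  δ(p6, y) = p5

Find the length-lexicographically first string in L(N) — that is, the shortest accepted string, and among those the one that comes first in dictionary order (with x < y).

yyy

A breadth-first search from p0 reaches an accepting state first via the path p0 → p3 → p6 → p5 on input yyy.
No string of length < 3 is accepted (BFS exhausts all shorter strings without reaching an accepting state), and yyy is the lexicographically least accepting string of length 3.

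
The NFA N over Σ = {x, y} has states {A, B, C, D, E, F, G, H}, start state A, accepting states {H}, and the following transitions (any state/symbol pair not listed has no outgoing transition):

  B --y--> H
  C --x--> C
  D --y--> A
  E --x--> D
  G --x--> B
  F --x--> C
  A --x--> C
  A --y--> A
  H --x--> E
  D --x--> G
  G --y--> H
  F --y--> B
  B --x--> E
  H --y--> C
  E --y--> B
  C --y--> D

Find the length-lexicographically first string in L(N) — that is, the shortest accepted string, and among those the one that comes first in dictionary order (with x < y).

A breadth-first search from A reaches an accepting state first via the path A → C → D → G → H on input xyxy.
No string of length < 4 is accepted (BFS exhausts all shorter strings without reaching an accepting state), and xyxy is the lexicographically least accepting string of length 4.

xyxy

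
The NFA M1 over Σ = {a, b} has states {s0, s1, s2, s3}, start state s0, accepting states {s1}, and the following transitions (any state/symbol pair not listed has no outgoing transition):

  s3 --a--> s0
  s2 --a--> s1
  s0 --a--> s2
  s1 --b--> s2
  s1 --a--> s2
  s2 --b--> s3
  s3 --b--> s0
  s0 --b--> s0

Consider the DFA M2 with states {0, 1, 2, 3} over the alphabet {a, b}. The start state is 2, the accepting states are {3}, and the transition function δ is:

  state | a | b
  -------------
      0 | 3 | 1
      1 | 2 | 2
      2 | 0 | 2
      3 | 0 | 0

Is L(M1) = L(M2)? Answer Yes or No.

Exploring the product automaton M1 × M2 from the start pair (s0, 2), following both machines on each input symbol, reaches 4 state pairs: (s0, 2), (s2, 0), (s1, 3), (s3, 1).
M1 accepts in {s1} and M2 accepts in {3}. In every reachable pair the two components are either both accepting — (s1, 3) — or both non-accepting, so no string is accepted by exactly one of the machines: L(M1) \ L(M2) and L(M2) \ L(M1) are both empty.
Hence every string is accepted by M1 iff it is accepted by M2, and the two languages coincide.

Yes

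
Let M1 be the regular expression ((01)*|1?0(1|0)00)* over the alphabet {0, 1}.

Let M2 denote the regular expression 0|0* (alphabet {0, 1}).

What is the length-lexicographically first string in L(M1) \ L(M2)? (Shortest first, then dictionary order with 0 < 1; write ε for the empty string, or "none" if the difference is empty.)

01

The string 01 is accepted by M1 but not by M2.
No shorter string lies in the difference, and 01 is the lexicographically first length-2 string in L(M1) \ L(M2).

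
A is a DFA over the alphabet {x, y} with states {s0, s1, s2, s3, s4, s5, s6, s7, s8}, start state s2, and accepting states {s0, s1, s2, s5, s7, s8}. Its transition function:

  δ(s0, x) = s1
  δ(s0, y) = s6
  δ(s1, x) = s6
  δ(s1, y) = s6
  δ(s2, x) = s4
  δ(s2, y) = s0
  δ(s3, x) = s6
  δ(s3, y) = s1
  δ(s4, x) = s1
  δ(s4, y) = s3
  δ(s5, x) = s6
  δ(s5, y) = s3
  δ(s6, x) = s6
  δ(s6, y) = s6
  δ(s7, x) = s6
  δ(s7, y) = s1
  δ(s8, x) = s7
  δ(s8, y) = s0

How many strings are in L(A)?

5

The useful subgraph on states {s0, s1, s2, s3, s4} is acyclic, so L(A) is finite; the longest accepting path visits 4 useful states, giving maximum string length 3.
Counting accepting paths from s2 by length: 1 of length 0, 1 of length 1, 2 of length 2, 1 of length 3. Total 5.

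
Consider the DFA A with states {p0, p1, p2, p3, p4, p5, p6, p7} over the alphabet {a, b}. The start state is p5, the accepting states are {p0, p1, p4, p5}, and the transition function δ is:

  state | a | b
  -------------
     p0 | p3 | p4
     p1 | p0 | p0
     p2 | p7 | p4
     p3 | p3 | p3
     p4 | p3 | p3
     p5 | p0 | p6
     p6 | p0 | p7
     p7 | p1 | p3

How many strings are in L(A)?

The useful subgraph on states {p0, p1, p4, p5, p6, p7} is acyclic, so L(A) is finite; the longest accepting path visits 6 useful states, giving maximum string length 5.
Counting accepting paths from p5 by length: 1 of length 0, 1 of length 1, 2 of length 2, 2 of length 3, 2 of length 4, 2 of length 5. Total 10.

10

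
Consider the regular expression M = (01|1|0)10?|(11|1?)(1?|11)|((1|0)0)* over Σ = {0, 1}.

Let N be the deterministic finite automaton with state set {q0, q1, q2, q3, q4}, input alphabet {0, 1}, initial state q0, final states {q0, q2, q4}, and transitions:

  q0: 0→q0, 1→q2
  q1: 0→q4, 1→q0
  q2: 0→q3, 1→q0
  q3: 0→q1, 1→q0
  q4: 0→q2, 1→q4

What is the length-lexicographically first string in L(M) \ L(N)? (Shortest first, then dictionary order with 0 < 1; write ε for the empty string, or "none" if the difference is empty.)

10

The string 10 is accepted by M but not by N.
No shorter string lies in the difference, and 10 is the lexicographically first length-2 string in L(M) \ L(N).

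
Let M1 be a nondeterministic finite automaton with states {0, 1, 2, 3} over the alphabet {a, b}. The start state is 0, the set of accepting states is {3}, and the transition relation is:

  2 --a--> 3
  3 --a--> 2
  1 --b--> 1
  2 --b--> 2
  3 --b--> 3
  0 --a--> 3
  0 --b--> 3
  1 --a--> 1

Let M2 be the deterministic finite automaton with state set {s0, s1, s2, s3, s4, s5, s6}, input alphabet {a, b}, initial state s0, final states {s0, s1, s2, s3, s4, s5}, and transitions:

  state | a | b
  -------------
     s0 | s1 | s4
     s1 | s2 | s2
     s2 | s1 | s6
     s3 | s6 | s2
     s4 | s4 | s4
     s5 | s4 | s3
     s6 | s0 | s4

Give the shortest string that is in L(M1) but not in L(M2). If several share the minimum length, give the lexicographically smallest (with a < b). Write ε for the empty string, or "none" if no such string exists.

The string abb is accepted by M1 but not by M2.
No shorter string lies in the difference, and abb is the lexicographically first length-3 string in L(M1) \ L(M2).

abb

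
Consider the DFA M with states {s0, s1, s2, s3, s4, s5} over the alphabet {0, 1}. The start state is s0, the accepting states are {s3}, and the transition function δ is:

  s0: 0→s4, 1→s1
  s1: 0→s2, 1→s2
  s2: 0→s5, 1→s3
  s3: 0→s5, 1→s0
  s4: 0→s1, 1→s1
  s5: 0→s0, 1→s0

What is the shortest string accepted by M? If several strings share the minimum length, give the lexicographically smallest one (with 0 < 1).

101

A breadth-first search from s0 reaches an accepting state first via the path s0 → s1 → s2 → s3 on input 101.
No string of length < 3 is accepted (BFS exhausts all shorter strings without reaching an accepting state), and 101 is the lexicographically least accepting string of length 3.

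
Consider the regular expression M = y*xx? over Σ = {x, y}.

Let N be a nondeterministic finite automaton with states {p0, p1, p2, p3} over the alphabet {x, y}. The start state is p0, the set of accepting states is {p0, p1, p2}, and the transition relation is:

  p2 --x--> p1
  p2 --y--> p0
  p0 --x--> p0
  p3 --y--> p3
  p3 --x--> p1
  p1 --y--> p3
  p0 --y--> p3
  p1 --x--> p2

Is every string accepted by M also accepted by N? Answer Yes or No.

Converting the expression M to a DFA (subset construction, then merging equivalent states) gives the minimal DFA with states {m0, m1, m2, m3}, start state m0, accepting states {m1, m2} and transitions m0: x→m1, y→m0; m1: x→m2, y→m3; m2: x→m3, y→m3; m3: x→m3, y→m3.
Exploring the product automaton M × N from the start pair (m0, p0), following both machines on each input symbol, reaches 10 state pairs: (m0, p0), (m1, p0), (m0, p3), (m2, p0), (m3, p3), (m1, p1), (m3, p0), (m3, p1), (m2, p2), (m3, p2).
M accepts in {m1, m2} and N accepts in {p0, p1, p2}. The reachable pairs whose M-component is accepting are (m1, p0), (m2, p0), (m1, p1), (m2, p2); in each of them the N-component is accepting too, so the product for L(M) \ L(N) (M-component accepting, N-component rejecting) has no reachable accepting pair and the difference is empty.
Hence every string in L(M) is also in L(N).

Yes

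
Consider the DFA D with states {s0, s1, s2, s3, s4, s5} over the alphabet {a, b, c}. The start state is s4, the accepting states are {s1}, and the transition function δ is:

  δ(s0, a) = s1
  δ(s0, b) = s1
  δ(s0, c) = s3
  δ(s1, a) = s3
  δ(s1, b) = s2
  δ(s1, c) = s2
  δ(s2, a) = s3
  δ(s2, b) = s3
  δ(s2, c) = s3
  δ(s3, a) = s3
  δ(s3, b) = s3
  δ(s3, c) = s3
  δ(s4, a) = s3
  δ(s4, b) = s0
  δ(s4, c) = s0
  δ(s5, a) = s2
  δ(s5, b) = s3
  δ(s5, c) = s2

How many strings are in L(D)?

4

The useful subgraph on states {s0, s1, s4} is acyclic, so L(D) is finite; the longest accepting path visits 3 useful states, giving maximum string length 2.
Counting accepting paths from s4 by length: 4 of length 2. Total 4.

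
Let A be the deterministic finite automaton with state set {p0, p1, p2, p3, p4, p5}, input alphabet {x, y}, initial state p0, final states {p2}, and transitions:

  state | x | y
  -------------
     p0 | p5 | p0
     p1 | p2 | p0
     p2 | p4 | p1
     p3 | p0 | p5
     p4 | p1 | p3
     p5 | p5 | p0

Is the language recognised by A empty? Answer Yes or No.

The states reachable from the start state are {p0, p5}.
None of the accepting states {p2} is reachable, so no string is accepted and L(A) = ∅.

Yes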